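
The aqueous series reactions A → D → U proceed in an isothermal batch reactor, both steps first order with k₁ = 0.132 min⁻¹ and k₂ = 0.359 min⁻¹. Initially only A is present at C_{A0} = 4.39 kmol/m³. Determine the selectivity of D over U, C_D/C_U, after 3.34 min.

1.26

Solving the coupled first-order balances gives C_D(t) = [k₁/(k₂−k₁)]·C_{A0}·(e^(−k₁t) − e^(−k₂t)).
e^(−k₁t) = e^(−0.132×3.34) = e^(−0.4409) = 0.6435; e^(−k₂t) = e^(−1.199) = 0.3015.
C_D = 0.132×4.39/(0.359−0.132) × (0.6435−0.3015) = 2.553×0.3420 = 0.8730 kmol/m³.
C_A = C_{A0}e^(−k₁t) = 2.825 kmol/m³, so C_U = C_{A0}−C_A−C_D = 0.6921 kmol/m³; C_D/C_U = 1.26.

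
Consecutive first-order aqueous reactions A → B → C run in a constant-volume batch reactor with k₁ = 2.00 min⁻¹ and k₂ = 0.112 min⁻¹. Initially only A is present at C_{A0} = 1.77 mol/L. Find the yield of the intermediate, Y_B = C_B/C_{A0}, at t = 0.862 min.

0.773

The intermediate concentration in a first-order A→B→C sequence is C_B = k₁C_{A0}(e^(−k₁t) − e^(−k₂t))/(k₂−k₁).
e^(−k₁t) = e^(−2.00×0.862) = e^(−1.724) = 0.1784; e^(−k₂t) = e^(−0.09654) = 0.9080.
C_B = 2.00×1.77/(0.112−2.00) × (0.1784−0.9080) = (-1.875)×(-0.7296) = 1.368 mol/L.
Y_B = C_B/C_{A0} = 1.368/1.77 = 0.773.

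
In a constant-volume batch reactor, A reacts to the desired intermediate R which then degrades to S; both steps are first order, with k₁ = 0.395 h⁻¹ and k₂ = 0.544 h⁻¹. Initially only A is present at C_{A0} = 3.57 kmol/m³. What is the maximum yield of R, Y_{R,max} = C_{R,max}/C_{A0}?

0.311

At the optimum, C_{R,max}/C_{A0} = (k₁/k₂)^[k₂/(k₂−k₁)].
= (0.395/0.544)^(0.544/(0.544−0.395)) = (0.7261)^(3.651) = 0.3108.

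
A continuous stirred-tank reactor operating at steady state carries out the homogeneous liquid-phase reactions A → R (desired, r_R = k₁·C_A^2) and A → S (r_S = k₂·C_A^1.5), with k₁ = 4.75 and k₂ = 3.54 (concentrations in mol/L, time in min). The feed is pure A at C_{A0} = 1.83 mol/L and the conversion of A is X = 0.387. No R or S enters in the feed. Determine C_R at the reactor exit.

Exit C_A = C_{A0}(1−X) = 1.83×0.613 = 1.122 mol/L.
Rates in a CSTR are evaluated at the outlet concentration: r_R = 4.75×1.122^2 = 5.977, r_S = 3.54×1.122^1.5 = 4.206.
Fraction of consumed A going to R: r_R/(r_R+r_S) = 0.5870.
C_R = 0.5870·C_{A0}·X = 0.5870×1.83×0.387 = 0.416 mol/L.

0.416 mol/L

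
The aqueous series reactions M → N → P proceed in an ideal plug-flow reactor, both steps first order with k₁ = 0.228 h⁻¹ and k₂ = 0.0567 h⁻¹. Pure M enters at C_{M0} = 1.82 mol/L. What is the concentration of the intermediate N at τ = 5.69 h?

Solving the coupled first-order balances gives C_N(τ) = [k₁/(k₂−k₁)]·C_{M0}·(e^(−k₁τ) − e^(−k₂τ)).
e^(−k₁τ) = e^(−0.228×5.69) = e^(−1.297) = 0.2733; e^(−k₂τ) = e^(−0.3226) = 0.7242.
C_N = 0.228×1.82/(0.0567−0.228) × (0.2733−0.7242) = (-2.422)×(-0.4510) = 1.092 mol/L.

1.09 mol/L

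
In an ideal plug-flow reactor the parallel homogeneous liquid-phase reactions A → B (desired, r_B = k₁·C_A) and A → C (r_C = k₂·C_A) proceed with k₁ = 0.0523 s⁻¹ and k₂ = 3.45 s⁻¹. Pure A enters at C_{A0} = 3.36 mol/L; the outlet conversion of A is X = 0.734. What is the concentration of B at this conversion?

C_A = C_{A0}(1−X) = 0.8938 mol/L.
Both paths are first order in A, so the instantaneous fraction to B is constant: dC_B/d(−C_A) = k₁/(k₁+k₂) = 0.01493.
C_B = 0.01493·(C_{A0}−C_A) = 0.01493×2.466 = 0.0368 mol/L.

0.0368 mol/L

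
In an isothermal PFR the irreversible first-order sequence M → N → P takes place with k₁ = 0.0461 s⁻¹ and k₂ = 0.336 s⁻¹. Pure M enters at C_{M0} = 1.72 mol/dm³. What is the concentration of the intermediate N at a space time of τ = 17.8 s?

For first-order series with pure M initially, C_N(τ) = k₁C_{M0}/(k₂−k₁)·(e^(−k₁τ) − e^(−k₂τ)).
e^(−k₁τ) = e^(−0.0461×17.8) = e^(−0.8206) = 0.4402; e^(−k₂τ) = e^(−5.981) = 0.002527.
C_N = 0.0461×1.72/(0.336−0.0461) × (0.4402−0.002527) = 0.2735×0.4376 = 0.1197 mol/dm³.

0.120 mol/dm³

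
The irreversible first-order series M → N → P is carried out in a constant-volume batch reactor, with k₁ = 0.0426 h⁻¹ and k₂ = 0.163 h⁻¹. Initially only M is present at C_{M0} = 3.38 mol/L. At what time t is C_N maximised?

11.1 h

Setting dC_N/dt = 0 gives t_opt = ln(k₂/k₁)/(k₂−k₁).
= ln(0.163/0.0426)/(0.163−0.0426) = ln(3.826)/0.1204 = 1.342/0.1204 = 11.1 h.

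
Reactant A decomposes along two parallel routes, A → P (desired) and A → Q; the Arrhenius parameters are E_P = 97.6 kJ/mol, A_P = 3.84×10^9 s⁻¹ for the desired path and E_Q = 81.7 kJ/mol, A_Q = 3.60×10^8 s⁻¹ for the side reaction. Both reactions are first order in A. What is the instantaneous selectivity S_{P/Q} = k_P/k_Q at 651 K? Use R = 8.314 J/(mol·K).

With equal orders, S_{P/Q} = k_P/k_Q = (A_P/A_Q)·exp[(E_Q−E_P)/(RT)].
(E_Q−E_P)/(RT) = (81.7−97.6)×10³/(8.314×651) = -15900/5412 = -2.938.
k_P/k_Q = (3.84×10^9/3.60×10^8)·exp(-2.938) = 10.67 × 0.05299 = 0.565.

0.565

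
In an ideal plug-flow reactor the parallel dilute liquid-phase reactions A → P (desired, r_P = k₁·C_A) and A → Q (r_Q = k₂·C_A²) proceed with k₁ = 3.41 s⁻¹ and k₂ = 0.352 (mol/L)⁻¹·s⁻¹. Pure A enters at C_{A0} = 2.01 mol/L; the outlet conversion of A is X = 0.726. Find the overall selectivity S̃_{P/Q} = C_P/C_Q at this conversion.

C_A = C_{A0}(1−X) = 0.5507 mol/L.
Along a PFR/batch, dC_P/dC_A = −r_P/(r_P+r_Q) = −k₁/(k₁+k₂·C_A).
Integrating from C_{A0} to C_A: C_P = (3.41/0.352)·ln[(3.41+0.352·2.01)/(3.41+0.352·0.551)] = 9.688·ln(4.118/3.604) = 1.291 mol/L.
C_Q = (C_{A0}−C_A)−C_P = 0.1684 mol/L; S̃_{P/Q} = 1.291/0.1684 = 7.66.

7.66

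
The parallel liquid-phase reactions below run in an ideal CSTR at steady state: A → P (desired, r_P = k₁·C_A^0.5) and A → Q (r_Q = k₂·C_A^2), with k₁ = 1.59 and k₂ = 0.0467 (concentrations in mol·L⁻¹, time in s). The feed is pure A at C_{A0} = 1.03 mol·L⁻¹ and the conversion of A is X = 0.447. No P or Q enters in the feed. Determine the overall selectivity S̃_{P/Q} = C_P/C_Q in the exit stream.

Exit C_A = C_{A0}(1−X) = 1.03×0.553 = 0.5696 mol·L⁻¹.
Rates in a CSTR are evaluated at the outlet concentration: r_P = 1.59×0.5696^0.5 = 1.200, r_Q = 0.0467×0.5696^2 = 0.01515.
Overall selectivity = C_P/C_Q = r_Pτ/(r_Qτ) = r_P/r_Q = 79.2.

79.2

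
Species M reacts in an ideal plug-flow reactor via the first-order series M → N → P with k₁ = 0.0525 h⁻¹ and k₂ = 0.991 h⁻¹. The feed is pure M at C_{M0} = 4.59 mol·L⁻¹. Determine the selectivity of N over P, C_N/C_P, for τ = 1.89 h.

0.803

The intermediate concentration in a first-order A→B→C sequence is C_N = k₁C_{M0}(e^(−k₁τ) − e^(−k₂τ))/(k₂−k₁).
e^(−k₁τ) = e^(−0.0525×1.89) = e^(−0.09922) = 0.9055; e^(−k₂τ) = e^(−1.873) = 0.1537.
C_N = 0.0525×4.59/(0.991−0.0525) × (0.9055−0.1537) = 0.2568×0.7519 = 0.1931 mol·L⁻¹.
C_M = C_{M0}e^(−k₁τ) = 4.156 mol·L⁻¹, so C_P = C_{M0}−C_M−C_N = 0.2405 mol·L⁻¹; C_N/C_P = 0.803.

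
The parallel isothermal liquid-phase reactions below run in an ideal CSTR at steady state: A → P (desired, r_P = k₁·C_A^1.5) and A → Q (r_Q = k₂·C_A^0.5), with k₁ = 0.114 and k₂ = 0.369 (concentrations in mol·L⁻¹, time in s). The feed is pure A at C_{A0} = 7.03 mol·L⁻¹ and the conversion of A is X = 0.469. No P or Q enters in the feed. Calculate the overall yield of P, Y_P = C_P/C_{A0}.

Exit C_A = C_{A0}(1−X) = 7.03×0.531 = 3.733 mol·L⁻¹.
Rates in a CSTR are evaluated at the outlet concentration: r_P = 0.114×3.733^1.5 = 0.8222, r_Q = 0.369×3.733^0.5 = 0.7129.
Fraction of consumed A going to P: r_P/(r_P+r_Q) = 0.5356.
C_P = 0.5356·C_{A0}·X = 0.5356×7.03×0.469 = 1.77 mol·L⁻¹; Y_P = C_P/C_{A0} = 0.251.

0.251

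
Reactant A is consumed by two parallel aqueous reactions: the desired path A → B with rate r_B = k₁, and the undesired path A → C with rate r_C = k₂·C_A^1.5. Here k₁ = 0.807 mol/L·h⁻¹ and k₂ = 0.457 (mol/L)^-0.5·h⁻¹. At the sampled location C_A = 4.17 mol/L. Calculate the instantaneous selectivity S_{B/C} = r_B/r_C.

S_{B/C} = r_B/r_C = (k₁)/(k₂·C_A^1.5) = (k₁/k₂)·C_A^-1.5.
= (0.807) / (0.457×4.170^1.5) = 0.8070/3.892 = 0.207.

0.207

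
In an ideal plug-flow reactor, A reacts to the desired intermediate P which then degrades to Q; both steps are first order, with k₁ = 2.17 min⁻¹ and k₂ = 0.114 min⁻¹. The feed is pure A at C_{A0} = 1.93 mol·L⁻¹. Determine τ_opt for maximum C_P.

1.43 min

Setting dC_P/dτ = 0 gives τ_opt = ln(k₂/k₁)/(k₂−k₁).
= ln(0.114/2.17)/(0.114−2.17) = ln(0.05253)/-2.056 = -2.946/-2.056 = 1.43 min.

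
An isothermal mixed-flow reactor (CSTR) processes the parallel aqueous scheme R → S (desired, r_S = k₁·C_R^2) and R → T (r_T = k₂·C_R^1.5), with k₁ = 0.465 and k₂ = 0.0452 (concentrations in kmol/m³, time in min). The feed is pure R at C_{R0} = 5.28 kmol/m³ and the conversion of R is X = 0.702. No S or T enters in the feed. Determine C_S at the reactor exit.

Exit C_R = C_{R0}(1−X) = 5.28×0.298 = 1.573 kmol/m³.
In a CSTR the entire volume is at exit conditions, so r_S = 0.465×1.573^2 = 1.151 and r_T = 0.0452×1.573^1.5 = 0.08921.
Fraction of consumed R going to S: r_S/(r_S+r_T) = 0.9281.
C_S = 0.9281·C_{R0}·X = 0.9281×5.28×0.702 = 3.44 kmol/m³.

3.44 kmol/m³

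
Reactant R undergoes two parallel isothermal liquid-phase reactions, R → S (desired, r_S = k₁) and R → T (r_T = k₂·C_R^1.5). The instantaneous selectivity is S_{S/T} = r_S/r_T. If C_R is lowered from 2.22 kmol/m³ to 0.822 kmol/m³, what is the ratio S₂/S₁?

4.44

S_{S/T} = (k₁/k₂)·C_R^-1.5, so S₂/S₁ = (C_{R,2}/C_{R,1})^-1.5.
= (0.822/2.22)^(-1.5) = (0.3703)^(-1.5) = 4.44.
Selectivity toward S rises as C_R falls — low-concentration operation is favoured.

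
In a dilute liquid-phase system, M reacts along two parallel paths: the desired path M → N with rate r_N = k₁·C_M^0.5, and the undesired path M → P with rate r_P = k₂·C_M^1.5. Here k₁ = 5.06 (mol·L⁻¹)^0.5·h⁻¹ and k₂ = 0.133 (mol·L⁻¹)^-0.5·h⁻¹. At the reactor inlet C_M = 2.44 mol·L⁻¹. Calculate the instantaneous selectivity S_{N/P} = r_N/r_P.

S_{N/P} = r_N/r_P = (k₁·C_M^0.5)/(k₂·C_M^1.5) = (k₁/k₂)·C_M⁻¹.
= (5.06×2.440^0.5) / (0.133×2.440^1.5) = 7.904/0.5069 = 15.6.

15.6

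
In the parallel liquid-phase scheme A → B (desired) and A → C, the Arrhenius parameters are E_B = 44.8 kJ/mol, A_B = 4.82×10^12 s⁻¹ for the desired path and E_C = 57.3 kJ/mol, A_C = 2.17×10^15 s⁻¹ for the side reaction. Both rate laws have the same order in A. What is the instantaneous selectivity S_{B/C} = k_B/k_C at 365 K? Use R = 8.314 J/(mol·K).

0.137

k_B/k_C = (A_B/A_C)·exp[−(E_B−E_C)/(RT)] = (A_B/A_C)·exp[(E_C−E_B)/(RT)].
(E_C−E_B)/(RT) = (57.3−44.8)×10³/(8.314×365) = 12500/3035 = 4.119.
k_B/k_C = (4.82×10^12/2.17×10^15)·exp(4.119) = 0.002221 × 61.51 = 0.137.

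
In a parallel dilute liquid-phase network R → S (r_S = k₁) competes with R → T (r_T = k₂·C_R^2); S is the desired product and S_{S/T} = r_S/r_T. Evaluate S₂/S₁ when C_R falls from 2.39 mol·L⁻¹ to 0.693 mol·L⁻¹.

S_{S/T} = (k₁/k₂)·C_R^-2, so S₂/S₁ = (C_{R,2}/C_{R,1})^-2.
= (0.693/2.39)^(-2) = (0.2900)^(-2) = 11.9.
Selectivity toward S rises as C_R falls — low-concentration operation is favoured.

11.9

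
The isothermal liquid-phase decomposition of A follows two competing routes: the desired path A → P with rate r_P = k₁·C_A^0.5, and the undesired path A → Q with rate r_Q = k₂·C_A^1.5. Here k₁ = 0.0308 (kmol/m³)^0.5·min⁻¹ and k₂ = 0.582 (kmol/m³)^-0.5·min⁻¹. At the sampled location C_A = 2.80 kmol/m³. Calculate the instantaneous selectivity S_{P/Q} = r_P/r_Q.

S_{P/Q} = r_P/r_Q = (k₁·C_A^0.5)/(k₂·C_A^1.5) = (k₁/k₂)·C_A⁻¹.
= (0.0308×2.800^0.5) / (0.582×2.800^1.5) = 0.05154/2.727 = 0.0189.
The undesired path is higher order in A, so low C_A (CSTR or dilute feed) favours P.

0.0189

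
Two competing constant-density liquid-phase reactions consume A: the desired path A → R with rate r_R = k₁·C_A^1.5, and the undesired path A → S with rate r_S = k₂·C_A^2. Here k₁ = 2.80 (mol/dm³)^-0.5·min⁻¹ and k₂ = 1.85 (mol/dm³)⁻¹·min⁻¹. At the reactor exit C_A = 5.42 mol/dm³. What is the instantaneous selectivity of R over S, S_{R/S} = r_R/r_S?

S_{R/S} = r_R/r_S = (k₁·C_A^1.5)/(k₂·C_A^2) = (k₁/k₂)·C_A^-0.5.
= (2.80×5.420^1.5) / (1.85×5.420^2) = 35.33/54.35 = 0.650.
The undesired path is higher order in A, so low C_A (CSTR or dilute feed) favours R.

0.650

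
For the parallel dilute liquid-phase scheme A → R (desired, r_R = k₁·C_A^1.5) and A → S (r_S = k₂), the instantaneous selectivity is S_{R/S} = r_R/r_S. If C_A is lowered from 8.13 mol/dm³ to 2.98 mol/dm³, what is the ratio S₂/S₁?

0.222

S_{R/S} = (k₁/k₂)·C_A^1.5, so S₂/S₁ = (C_{A,2}/C_{A,1})^1.5.
= (2.98/8.13)^1.5 = (0.3665)^1.5 = 0.222.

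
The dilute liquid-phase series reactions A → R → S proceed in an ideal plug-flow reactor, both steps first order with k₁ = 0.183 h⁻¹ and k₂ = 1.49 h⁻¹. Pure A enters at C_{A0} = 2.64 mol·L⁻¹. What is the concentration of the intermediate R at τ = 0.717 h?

For first-order series with pure A initially, C_R(τ) = k₁C_{A0}/(k₂−k₁)·(e^(−k₁τ) − e^(−k₂τ)).
e^(−k₁τ) = e^(−0.183×0.717) = e^(−0.1312) = 0.8770; e^(−k₂τ) = e^(−1.068) = 0.3436.
C_R = 0.183×2.64/(1.49−0.183) × (0.8770−0.3436) = 0.3696×0.5335 = 0.1972 mol·L⁻¹.

0.197 mol·L⁻¹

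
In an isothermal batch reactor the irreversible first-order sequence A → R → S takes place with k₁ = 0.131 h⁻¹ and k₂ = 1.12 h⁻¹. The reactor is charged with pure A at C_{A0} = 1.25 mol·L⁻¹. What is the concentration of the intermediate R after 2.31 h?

Solving the coupled first-order balances gives C_R(t) = [k₁/(k₂−k₁)]·C_{A0}·(e^(−k₁t) − e^(−k₂t)).
e^(−k₁t) = e^(−0.131×2.31) = e^(−0.3026) = 0.7389; e^(−k₂t) = e^(−2.587) = 0.07523.
C_R = 0.131×1.25/(1.12−0.131) × (0.7389−0.07523) = 0.1656×0.6637 = 0.1099 mol·L⁻¹.

0.110 mol·L⁻¹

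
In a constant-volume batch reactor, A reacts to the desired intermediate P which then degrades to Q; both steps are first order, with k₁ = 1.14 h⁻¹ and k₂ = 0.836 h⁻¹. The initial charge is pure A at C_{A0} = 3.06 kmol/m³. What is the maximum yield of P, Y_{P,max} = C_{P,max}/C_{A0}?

For a first-order series the maximum intermediate yield is C_{P,max}/C_{A0} = (k₁/k₂)^[k₂/(k₂−k₁)].
= (1.14/0.836)^(0.836/(0.836−1.14)) = (1.364)^(-2.750) = 0.4262.

0.426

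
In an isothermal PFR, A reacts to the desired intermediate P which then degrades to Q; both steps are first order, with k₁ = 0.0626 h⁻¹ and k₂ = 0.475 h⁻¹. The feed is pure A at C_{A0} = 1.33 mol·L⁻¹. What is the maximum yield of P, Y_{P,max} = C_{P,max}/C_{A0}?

0.0969

At the optimum, C_{P,max}/C_{A0} = (k₁/k₂)^[k₂/(k₂−k₁)].
= (0.0626/0.475)^(0.475/(0.475−0.0626)) = (0.1318)^(1.152) = 0.09689.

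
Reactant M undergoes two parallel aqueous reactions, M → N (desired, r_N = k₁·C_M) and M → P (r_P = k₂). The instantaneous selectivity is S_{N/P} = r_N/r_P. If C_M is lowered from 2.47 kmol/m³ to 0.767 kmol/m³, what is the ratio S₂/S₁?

0.311

S_{N/P} = (k₁/k₂)·C_M, so S₂/S₁ = (C_{M,2}/C_{M,1}).
= 0.767/2.47 = 0.311.
Selectivity toward N falls as C_M falls — high-concentration operation is favoured.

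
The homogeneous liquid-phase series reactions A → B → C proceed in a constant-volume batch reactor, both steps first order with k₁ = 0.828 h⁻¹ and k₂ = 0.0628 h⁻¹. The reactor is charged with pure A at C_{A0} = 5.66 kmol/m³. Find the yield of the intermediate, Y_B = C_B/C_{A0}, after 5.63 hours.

0.750

The intermediate concentration in a first-order A→B→C sequence is C_B = k₁C_{A0}(e^(−k₁t) − e^(−k₂t))/(k₂−k₁).
e^(−k₁t) = e^(−0.828×5.63) = e^(−4.662) = 0.009451; e^(−k₂t) = e^(−0.3536) = 0.7022.
C_B = 0.828×5.66/(0.0628−0.828) × (0.009451−0.7022) = (-6.125)×(-0.6927) = 4.243 kmol/m³.
Y_B = C_B/C_{A0} = 4.243/5.66 = 0.750.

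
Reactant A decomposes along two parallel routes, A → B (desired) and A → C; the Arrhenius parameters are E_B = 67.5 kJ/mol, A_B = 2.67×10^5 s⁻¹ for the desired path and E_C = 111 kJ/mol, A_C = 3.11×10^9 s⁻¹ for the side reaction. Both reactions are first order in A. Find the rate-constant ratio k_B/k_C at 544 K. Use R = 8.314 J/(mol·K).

Since both paths have the same order in A, the concentration cancels and S_{B/C} = k_B/k_C = (A_B/A_C)·exp[(E_C−E_B)/(RT)].
(E_C−E_B)/(RT) = (111−67.5)×10³/(8.314×544) = 43500/4523 = 9.618.
k_B/k_C = (2.67×10^5/3.11×10^9)·exp(9.618) = 8.585×10^-5 × 15031 = 1.29.
Since E_B < E_C, lowering the temperature improves selectivity toward B.

1.29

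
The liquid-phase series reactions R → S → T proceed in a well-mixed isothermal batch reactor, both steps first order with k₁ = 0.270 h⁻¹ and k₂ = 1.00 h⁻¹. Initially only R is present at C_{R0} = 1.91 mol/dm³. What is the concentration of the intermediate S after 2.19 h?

0.312 mol/dm³

Solving the coupled first-order balances gives C_S(t) = [k₁/(k₂−k₁)]·C_{R0}·(e^(−k₁t) − e^(−k₂t)).
e^(−k₁t) = e^(−0.270×2.19) = e^(−0.5913) = 0.5536; e^(−k₂t) = e^(−2.190) = 0.1119.
C_S = 0.270×1.91/(1.00−0.270) × (0.5536−0.1119) = 0.7064×0.4417 = 0.3120 mol/dm³.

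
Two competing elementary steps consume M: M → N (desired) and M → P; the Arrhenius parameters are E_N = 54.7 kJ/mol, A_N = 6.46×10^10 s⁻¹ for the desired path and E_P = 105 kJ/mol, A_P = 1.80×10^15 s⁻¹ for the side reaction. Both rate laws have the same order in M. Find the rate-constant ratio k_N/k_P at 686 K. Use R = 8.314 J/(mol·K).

0.243

With equal orders, S_{N/P} = k_N/k_P = (A_N/A_P)·exp[(E_P−E_N)/(RT)].
(E_P−E_N)/(RT) = (105−54.7)×10³/(8.314×686) = 50300/5703 = 8.819.
k_N/k_P = (6.46×10^10/1.80×10^15)·exp(8.819) = 3.589×10^-5 × 6763 = 0.243.
Since E_N < E_P, lowering the temperature improves selectivity toward N.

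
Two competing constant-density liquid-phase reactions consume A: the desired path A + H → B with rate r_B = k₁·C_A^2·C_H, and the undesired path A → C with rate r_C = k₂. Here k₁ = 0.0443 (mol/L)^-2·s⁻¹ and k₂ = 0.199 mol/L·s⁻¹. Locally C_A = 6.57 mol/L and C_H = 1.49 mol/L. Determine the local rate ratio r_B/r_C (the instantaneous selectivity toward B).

14.3

S_{B/C} = r_B/r_C = (k₁·C_A^2·C_H)/(k₂) = (k₁/k₂)·C_A^2·C_H.
= (0.0443×6.570^2×1.490) / (0.199) = 2.849/0.1990 = 14.3.
Since the desired path is higher order in A, keeping C_A high (PFR or concentrated feed) favours B.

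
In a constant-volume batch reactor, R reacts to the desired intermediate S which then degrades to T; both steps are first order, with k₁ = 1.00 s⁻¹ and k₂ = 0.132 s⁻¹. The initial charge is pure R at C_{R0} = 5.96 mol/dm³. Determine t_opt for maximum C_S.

Setting dC_S/dt = 0 gives t_opt = ln(k₂/k₁)/(k₂−k₁).
= ln(0.132/1.00)/(0.132−1.00) = ln(0.1320)/-0.8680 = -2.025/-0.8680 = 2.33 s.

2.33 s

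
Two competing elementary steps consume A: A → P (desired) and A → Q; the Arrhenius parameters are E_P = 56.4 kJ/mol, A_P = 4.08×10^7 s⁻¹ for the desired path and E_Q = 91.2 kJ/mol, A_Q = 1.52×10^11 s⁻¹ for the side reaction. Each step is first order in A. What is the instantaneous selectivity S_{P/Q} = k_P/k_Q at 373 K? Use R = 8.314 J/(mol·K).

20.1

Since both paths have the same order in A, the concentration cancels and S_{P/Q} = k_P/k_Q = (A_P/A_Q)·exp[(E_Q−E_P)/(RT)].
(E_Q−E_P)/(RT) = (91.2−56.4)×10³/(8.314×373) = 34800/3101 = 11.22.
k_P/k_Q = (4.08×10^7/1.52×10^11)·exp(11.22) = 2.684×10^-4 × 74738 = 20.1.
Since E_P < E_Q, lowering the temperature improves selectivity toward P.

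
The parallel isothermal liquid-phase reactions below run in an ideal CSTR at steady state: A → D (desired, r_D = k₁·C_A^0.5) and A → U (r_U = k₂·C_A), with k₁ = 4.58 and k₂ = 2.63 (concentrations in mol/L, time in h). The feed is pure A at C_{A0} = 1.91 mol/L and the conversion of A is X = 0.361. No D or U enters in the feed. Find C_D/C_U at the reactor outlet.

1.58

Exit C_A = C_{A0}(1−X) = 1.91×0.639 = 1.220 mol/L.
A CSTR operates uniformly at the exit composition, giving r_D = 5.060 and r_U = 3.210 (each k·C_A^n at C_A = 1.220).
Overall selectivity = C_D/C_U = r_Dτ/(r_Uτ) = r_D/r_U = 1.58.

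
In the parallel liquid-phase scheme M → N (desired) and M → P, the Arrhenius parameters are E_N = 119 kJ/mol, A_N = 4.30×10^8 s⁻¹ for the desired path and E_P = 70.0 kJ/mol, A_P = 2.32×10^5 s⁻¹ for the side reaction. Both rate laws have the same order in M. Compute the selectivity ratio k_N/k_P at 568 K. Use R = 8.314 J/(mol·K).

0.0578

Since both paths have the same order in M, the concentration cancels and S_{N/P} = k_N/k_P = (A_N/A_P)·exp[(E_P−E_N)/(RT)].
(E_P−E_N)/(RT) = (70.0−119)×10³/(8.314×568) = -49000/4722 = -10.38.
k_N/k_P = (4.30×10^8/2.32×10^5)·exp(-10.38) = 1853 × 3.117×10^-5 = 0.0578.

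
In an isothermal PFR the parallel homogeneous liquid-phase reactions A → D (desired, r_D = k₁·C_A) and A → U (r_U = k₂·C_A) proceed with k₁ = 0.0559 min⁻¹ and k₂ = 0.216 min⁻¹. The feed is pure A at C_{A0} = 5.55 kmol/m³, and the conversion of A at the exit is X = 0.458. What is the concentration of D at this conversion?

0.523 kmol/m³

C_A = C_{A0}(1−X) = 3.008 kmol/m³.
Both paths are first order in A, so the instantaneous fraction to D is constant: dC_D/d(−C_A) = k₁/(k₁+k₂) = 0.2056.
C_D = 0.2056·(C_{A0}−C_A) = 0.2056×2.542 = 0.523 kmol/m³.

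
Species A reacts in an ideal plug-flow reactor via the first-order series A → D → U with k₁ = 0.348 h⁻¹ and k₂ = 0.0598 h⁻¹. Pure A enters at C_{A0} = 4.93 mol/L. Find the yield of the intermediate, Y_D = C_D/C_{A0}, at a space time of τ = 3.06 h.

0.589

The intermediate concentration in a first-order A→B→C sequence is C_D = k₁C_{A0}(e^(−k₁τ) − e^(−k₂τ))/(k₂−k₁).
e^(−k₁τ) = e^(−0.348×3.06) = e^(−1.065) = 0.3448; e^(−k₂τ) = e^(−0.1830) = 0.8328.
C_D = 0.348×4.93/(0.0598−0.348) × (0.3448−0.8328) = (-5.953)×(-0.4880) = 2.905 mol/L.
Y_D = C_D/C_{A0} = 2.905/4.93 = 0.589.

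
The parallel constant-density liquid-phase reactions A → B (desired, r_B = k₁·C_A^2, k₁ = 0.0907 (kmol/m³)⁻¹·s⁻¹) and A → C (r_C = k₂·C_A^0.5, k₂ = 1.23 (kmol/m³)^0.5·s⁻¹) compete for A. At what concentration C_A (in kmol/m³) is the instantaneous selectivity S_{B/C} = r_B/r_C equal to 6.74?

20.3 kmol/m³

S_{B/C} = (k₁/k₂)·C_A^1.5 ⇒ C_A = (S·k₂/k₁)^(1/1.5).
= (6.74×1.23/0.0907)^(0.6667) = (91.40)^(0.6667) = 20.3 kmol/m³.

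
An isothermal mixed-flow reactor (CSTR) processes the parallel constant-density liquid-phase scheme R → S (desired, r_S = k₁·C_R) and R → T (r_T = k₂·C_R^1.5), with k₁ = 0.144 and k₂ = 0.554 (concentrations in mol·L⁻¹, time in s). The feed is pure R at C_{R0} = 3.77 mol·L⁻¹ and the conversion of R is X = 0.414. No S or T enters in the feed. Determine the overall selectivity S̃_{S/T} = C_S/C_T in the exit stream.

0.175

Exit C_R = C_{R0}(1−X) = 3.77×0.586 = 2.209 mol·L⁻¹.
A CSTR operates uniformly at the exit composition, giving r_S = 0.3181 and r_T = 1.819 (each k·C_R^n at C_R = 2.209).
Overall selectivity = C_S/C_T = r_Sτ/(r_Tτ) = r_S/r_T = 0.175.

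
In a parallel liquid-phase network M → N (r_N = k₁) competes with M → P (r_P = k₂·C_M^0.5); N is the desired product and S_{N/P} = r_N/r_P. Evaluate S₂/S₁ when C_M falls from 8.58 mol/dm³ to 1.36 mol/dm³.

2.51

S_{N/P} = (k₁/k₂)·C_M^-0.5, so S₂/S₁ = (C_{M,2}/C_{M,1})^-0.5.
= (1.36/8.58)^(-0.5) = (0.1585)^(-0.5) = 2.51.
Selectivity toward N rises as C_M falls — low-concentration operation is favoured.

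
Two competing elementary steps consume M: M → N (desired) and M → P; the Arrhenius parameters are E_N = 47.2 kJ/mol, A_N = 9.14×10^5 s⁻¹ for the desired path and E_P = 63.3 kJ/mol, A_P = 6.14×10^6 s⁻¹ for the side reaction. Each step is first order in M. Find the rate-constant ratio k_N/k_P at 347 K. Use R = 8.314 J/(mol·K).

With equal orders, S_{N/P} = k_N/k_P = (A_N/A_P)·exp[(E_P−E_N)/(RT)].
(E_P−E_N)/(RT) = (63.3−47.2)×10³/(8.314×347) = 16100/2885 = 5.581.
k_N/k_P = (9.14×10^5/6.14×10^6)·exp(5.581) = 0.1489 × 265.2 = 39.5.

39.5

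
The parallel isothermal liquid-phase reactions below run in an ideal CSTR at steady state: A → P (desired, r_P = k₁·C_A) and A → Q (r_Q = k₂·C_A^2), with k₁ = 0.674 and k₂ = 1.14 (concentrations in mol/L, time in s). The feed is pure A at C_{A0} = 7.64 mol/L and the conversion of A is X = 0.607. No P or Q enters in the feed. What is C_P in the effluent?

0.763 mol/L

Exit C_A = C_{A0}(1−X) = 7.64×0.393 = 3.003 mol/L.
In a CSTR the entire volume is at exit conditions, so r_P = 0.674×3.003 = 2.024 and r_Q = 1.14×3.003^2 = 10.28.
Fraction of consumed A going to P: r_P/(r_P+r_Q) = 0.1645.
C_P = 0.1645·C_{A0}·X = 0.1645×7.64×0.607 = 0.763 mol/L.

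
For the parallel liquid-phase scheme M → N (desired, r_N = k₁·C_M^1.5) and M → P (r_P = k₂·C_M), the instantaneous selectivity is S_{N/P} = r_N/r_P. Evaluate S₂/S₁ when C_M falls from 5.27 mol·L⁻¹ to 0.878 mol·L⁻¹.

S_{N/P} = (k₁/k₂)·C_M^0.5, so S₂/S₁ = (C_{M,2}/C_{M,1})^0.5.
= (0.878/5.27)^0.5 = (0.1666)^0.5 = 0.408.
Selectivity toward N falls as C_M falls — high-concentration operation is favoured.

0.408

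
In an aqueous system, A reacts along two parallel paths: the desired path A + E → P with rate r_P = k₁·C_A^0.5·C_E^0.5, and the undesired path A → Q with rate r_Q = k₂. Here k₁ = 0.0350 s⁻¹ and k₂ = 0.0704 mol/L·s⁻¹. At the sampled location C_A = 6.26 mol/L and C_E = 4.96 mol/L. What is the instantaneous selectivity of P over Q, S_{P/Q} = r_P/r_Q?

2.77

S_{P/Q} = r_P/r_Q = (k₁·C_A^0.5·C_E^0.5)/(k₂) = (k₁/k₂)·C_A^0.5·C_E^0.5.
= (0.0350×6.260^0.5×4.960^0.5) / (0.0704) = 0.1950/0.07040 = 2.77.
Since the desired path is higher order in A, keeping C_A high (PFR or concentrated feed) favours P.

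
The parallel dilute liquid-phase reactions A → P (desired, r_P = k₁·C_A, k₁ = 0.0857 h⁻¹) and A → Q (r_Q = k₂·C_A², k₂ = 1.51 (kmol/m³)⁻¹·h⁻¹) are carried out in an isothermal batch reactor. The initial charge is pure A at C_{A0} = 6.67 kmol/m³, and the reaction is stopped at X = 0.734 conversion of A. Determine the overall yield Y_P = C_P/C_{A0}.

C_A = C_{A0}(1−X) = 1.774 kmol/m³.
Along a PFR/batch, dC_P/dC_A = −r_P/(r_P+r_Q) = −k₁/(k₁+k₂·C_A).
Integrating from C_{A0} to C_A: C_P = (0.0857/1.51)·ln[(0.0857+1.51·6.67)/(0.0857+1.51·1.77)] = 0.05675·ln(10.16/2.765) = 0.07385 kmol/m³.
Y_P = C_P/C_{A0} = 0.07385/6.67 = 0.0111.

0.0111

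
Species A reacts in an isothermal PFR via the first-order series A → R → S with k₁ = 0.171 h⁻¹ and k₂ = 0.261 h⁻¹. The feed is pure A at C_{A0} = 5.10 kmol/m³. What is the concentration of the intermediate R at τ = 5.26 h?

Solving the coupled first-order balances gives C_R(τ) = [k₁/(k₂−k₁)]·C_{A0}·(e^(−k₁τ) − e^(−k₂τ)).
e^(−k₁τ) = e^(−0.171×5.26) = e^(−0.8995) = 0.4068; e^(−k₂τ) = e^(−1.373) = 0.2534.
C_R = 0.171×5.10/(0.261−0.171) × (0.4068−0.2534) = 9.690×0.1534 = 1.487 kmol/m³.

1.49 kmol/m³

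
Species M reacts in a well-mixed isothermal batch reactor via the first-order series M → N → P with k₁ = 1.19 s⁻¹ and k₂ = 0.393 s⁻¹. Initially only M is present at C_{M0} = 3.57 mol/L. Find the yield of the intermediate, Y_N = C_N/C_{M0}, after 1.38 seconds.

0.579

For first-order series with pure M initially, C_N(t) = k₁C_{M0}/(k₂−k₁)·(e^(−k₁t) − e^(−k₂t)).
e^(−k₁t) = e^(−1.19×1.38) = e^(−1.642) = 0.1936; e^(−k₂t) = e^(−0.5423) = 0.5814.
C_N = 1.19×3.57/(0.393−1.19) × (0.1936−0.5814) = (-5.330)×(-0.3878) = 2.067 mol/L.
Y_N = C_N/C_{M0} = 2.067/3.57 = 0.579.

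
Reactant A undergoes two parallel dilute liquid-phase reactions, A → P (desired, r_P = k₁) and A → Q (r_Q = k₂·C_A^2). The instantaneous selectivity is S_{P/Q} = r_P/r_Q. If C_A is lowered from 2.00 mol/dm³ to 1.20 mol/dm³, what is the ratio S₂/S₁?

2.78

S_{P/Q} = (k₁/k₂)·C_A^-2, so S₂/S₁ = (C_{A,2}/C_{A,1})^-2.
= (1.20/2.00)^(-2) = (0.6000)^(-2) = 2.78.
Selectivity toward P rises as C_A falls — low-concentration operation is favoured.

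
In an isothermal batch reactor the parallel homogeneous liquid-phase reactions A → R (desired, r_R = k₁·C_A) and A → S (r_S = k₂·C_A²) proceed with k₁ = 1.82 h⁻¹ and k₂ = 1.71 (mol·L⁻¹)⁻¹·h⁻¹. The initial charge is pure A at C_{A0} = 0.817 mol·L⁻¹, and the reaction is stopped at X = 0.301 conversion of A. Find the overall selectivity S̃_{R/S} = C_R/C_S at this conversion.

C_A = C_{A0}(1−X) = 0.5711 mol·L⁻¹.
Along a PFR/batch, dC_R/dC_A = −r_R/(r_R+r_S) = −k₁/(k₁+k₂·C_A).
Integrating from C_{A0} to C_A: C_R = (1.82/1.71)·ln[(1.82+1.71·0.817)/(1.82+1.71·0.571)] = 1.064·ln(3.217/2.797) = 0.1491 mol·L⁻¹.
C_S = (C_{A0}−C_A)−C_R = 0.09682 mol·L⁻¹; S̃_{R/S} = 0.1491/0.09682 = 1.54.

1.54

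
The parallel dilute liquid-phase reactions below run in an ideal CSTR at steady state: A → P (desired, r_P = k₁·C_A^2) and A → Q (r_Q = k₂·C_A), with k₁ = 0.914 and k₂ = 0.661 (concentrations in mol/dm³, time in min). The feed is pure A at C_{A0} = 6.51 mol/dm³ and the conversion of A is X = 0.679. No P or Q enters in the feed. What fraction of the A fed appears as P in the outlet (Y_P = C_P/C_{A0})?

Exit C_A = C_{A0}(1−X) = 6.51×0.321 = 2.090 mol/dm³.
In a CSTR the entire volume is at exit conditions, so r_P = 0.914×2.090^2 = 3.991 and r_Q = 0.661×2.090 = 1.381.
Fraction of consumed A going to P: r_P/(r_P+r_Q) = 0.7429.
C_P = 0.7429·C_{A0}·X = 0.7429×6.51×0.679 = 3.28 mol/dm³; Y_P = C_P/C_{A0} = 0.504.

0.504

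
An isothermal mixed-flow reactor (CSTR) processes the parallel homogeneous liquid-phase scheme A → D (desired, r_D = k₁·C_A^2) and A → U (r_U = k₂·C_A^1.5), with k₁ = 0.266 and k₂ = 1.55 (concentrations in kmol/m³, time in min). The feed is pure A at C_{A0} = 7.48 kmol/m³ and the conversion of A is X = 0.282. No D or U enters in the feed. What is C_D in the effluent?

Exit C_A = C_{A0}(1−X) = 7.48×0.718 = 5.371 kmol/m³.
Rates in a CSTR are evaluated at the outlet concentration: r_D = 0.266×5.371^2 = 7.672, r_U = 1.55×5.371^1.5 = 19.29.
Fraction of consumed A going to D: r_D/(r_D+r_U) = 0.2845.
C_D = 0.2845·C_{A0}·X = 0.2845×7.48×0.282 = 0.600 kmol/m³.

0.600 kmol/m³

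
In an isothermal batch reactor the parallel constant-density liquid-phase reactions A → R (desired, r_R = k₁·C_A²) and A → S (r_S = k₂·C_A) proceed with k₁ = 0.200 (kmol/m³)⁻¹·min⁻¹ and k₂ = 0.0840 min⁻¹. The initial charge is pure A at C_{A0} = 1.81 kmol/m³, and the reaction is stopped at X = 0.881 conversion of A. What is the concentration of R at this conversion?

C_A = C_{A0}(1−X) = 0.2154 kmol/m³.
Along a PFR/batch, dC_S/dC_A = −r_S/(r_R+r_S) = −k₂/(k₂+k₁·C_A).
Integrating from C_{A0} to C_A: C_S = (0.0840/0.200)·ln[(0.0840+0.200·1.81)/(0.0840+0.200·0.215)] = 0.4200·ln(0.4460/0.1271) = 0.5273 kmol/m³.
Then C_R = (C_{A0}−C_A) − C_S = 1.595 − 0.5273 = 1.067 kmol/m³.

1.07 kmol/m³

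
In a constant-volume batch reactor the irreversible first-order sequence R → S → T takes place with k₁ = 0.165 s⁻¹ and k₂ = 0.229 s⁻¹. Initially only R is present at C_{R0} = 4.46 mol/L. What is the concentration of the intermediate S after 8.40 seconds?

Solving the coupled first-order balances gives C_S(t) = [k₁/(k₂−k₁)]·C_{R0}·(e^(−k₁t) − e^(−k₂t)).
e^(−k₁t) = e^(−0.165×8.40) = e^(−1.386) = 0.2501; e^(−k₂t) = e^(−1.924) = 0.1461.
C_S = 0.165×4.46/(0.229−0.165) × (0.2501−0.1461) = 11.50×0.1040 = 1.196 mol/L.

1.20 mol/L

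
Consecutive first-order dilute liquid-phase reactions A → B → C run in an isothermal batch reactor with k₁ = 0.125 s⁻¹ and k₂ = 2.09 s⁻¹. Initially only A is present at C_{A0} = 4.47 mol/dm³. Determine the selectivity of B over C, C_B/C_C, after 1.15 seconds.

For first-order series with pure A initially, C_B(t) = k₁C_{A0}/(k₂−k₁)·(e^(−k₁t) − e^(−k₂t)).
e^(−k₁t) = e^(−0.125×1.15) = e^(−0.1437) = 0.8661; e^(−k₂t) = e^(−2.403) = 0.09040.
C_B = 0.125×4.47/(2.09−0.125) × (0.8661−0.09040) = 0.2844×0.7757 = 0.2206 mol/dm³.
C_A = C_{A0}e^(−k₁t) = 3.871 mol/dm³, so C_C = C_{A0}−C_A−C_B = 0.3779 mol/dm³; C_B/C_C = 0.584.

0.584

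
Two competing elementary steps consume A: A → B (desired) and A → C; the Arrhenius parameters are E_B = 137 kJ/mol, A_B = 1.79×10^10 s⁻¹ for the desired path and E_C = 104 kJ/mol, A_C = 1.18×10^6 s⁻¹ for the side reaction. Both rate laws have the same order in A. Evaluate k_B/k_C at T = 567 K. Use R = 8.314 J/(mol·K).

13.8

With equal orders, S_{B/C} = k_B/k_C = (A_B/A_C)·exp[(E_C−E_B)/(RT)].
(E_C−E_B)/(RT) = (104−137)×10³/(8.314×567) = -33000/4714 = -7.000.
k_B/k_C = (1.79×10^10/1.18×10^6)·exp(-7.000) = 15169 × 9.115×10^-4 = 13.8.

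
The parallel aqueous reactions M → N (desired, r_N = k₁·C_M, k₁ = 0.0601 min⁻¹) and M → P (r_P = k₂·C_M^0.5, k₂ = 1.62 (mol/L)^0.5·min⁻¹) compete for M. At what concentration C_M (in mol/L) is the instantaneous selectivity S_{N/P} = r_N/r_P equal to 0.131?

12.5 mol/L

S_{N/P} = (k₁/k₂)·C_M^0.5 ⇒ C_M = (S·k₂/k₁)^(2).
= (0.131×1.62/0.0601)^(2) = (3.531)^(2) = 12.5 mol/L.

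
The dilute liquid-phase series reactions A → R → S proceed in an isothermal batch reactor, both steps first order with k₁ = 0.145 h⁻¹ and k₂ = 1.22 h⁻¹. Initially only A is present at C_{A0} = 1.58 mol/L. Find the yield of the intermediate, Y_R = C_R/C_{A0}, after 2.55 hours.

0.0872

Solving the coupled first-order balances gives C_R(t) = [k₁/(k₂−k₁)]·C_{A0}·(e^(−k₁t) − e^(−k₂t)).
e^(−k₁t) = e^(−0.145×2.55) = e^(−0.3697) = 0.6909; e^(−k₂t) = e^(−3.111) = 0.04456.
C_R = 0.145×1.58/(1.22−0.145) × (0.6909−0.04456) = 0.2131×0.6464 = 0.1377 mol/L.
Y_R = C_R/C_{A0} = 0.1377/1.58 = 0.0872.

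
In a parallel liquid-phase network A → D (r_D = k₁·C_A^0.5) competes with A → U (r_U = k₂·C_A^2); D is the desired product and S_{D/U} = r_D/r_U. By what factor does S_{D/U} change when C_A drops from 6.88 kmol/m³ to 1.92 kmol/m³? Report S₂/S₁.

S_{D/U} = (k₁/k₂)·C_A^-1.5, so S₂/S₁ = (C_{A,2}/C_{A,1})^-1.5.
= (1.92/6.88)^(-1.5) = (0.2791)^(-1.5) = 6.78.

6.78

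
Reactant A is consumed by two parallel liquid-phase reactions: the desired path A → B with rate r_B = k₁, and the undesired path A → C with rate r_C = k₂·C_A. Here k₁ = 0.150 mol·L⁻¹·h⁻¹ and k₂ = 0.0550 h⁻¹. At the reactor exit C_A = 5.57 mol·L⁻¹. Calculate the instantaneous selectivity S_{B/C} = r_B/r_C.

S_{B/C} = r_B/r_C = (k₁)/(k₂·C_A) = (k₁/k₂)·C_A⁻¹.
= (0.150) / (0.0550×5.570) = 0.1500/0.3064 = 0.490.

0.490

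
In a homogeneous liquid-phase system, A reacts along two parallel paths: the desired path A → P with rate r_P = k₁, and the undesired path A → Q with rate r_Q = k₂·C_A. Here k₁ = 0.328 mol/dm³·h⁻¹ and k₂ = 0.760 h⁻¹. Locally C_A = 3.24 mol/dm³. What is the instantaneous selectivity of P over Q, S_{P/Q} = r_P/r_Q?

0.133

S_{P/Q} = r_P/r_Q = (k₁)/(k₂·C_A) = (k₁/k₂)·C_A⁻¹.
= (0.328) / (0.760×3.240) = 0.3280/2.462 = 0.133.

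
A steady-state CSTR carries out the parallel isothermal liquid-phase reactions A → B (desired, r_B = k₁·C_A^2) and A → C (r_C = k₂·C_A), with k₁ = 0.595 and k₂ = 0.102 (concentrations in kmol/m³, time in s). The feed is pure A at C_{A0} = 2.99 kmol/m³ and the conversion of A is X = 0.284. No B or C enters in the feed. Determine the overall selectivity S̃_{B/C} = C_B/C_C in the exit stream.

12.5

Exit C_A = C_{A0}(1−X) = 2.99×0.716 = 2.141 kmol/m³.
A CSTR operates uniformly at the exit composition, giving r_B = 2.727 and r_C = 0.2184 (each k·C_A^n at C_A = 2.141).
Overall selectivity = C_B/C_C = r_Bτ/(r_Cτ) = r_B/r_C = 12.5.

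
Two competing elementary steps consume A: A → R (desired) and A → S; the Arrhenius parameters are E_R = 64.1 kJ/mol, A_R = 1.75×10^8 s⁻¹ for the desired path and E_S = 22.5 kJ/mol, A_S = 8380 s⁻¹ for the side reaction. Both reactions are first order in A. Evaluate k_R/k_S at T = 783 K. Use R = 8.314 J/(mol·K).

k_R/k_S = (A_R/A_S)·exp[−(E_R−E_S)/(RT)] = (A_R/A_S)·exp[(E_S−E_R)/(RT)].
(E_S−E_R)/(RT) = (22.5−64.1)×10³/(8.314×783) = -41600/6510 = -6.390.
k_R/k_S = (1.75×10^8/8380)·exp(-6.390) = 20883 × 0.001678 = 35.0.

35.0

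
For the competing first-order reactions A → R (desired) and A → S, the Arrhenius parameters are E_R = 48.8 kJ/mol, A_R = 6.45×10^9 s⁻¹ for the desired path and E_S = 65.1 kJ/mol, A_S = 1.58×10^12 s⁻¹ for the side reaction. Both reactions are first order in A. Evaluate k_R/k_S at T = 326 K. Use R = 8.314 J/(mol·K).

Since both paths have the same order in A, the concentration cancels and S_{R/S} = k_R/k_S = (A_R/A_S)·exp[(E_S−E_R)/(RT)].
(E_S−E_R)/(RT) = (65.1−48.8)×10³/(8.314×326) = 16300/2710 = 6.014.
k_R/k_S = (6.45×10^9/1.58×10^12)·exp(6.014) = 0.004082 × 409.1 = 1.67.

1.67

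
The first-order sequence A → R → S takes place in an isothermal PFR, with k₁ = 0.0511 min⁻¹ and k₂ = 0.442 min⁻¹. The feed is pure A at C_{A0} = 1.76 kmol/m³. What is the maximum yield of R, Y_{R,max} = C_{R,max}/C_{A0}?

Evaluating C_R at τ_opt = ln(k₂/k₁)/(k₂−k₁) gives C_{R,max}/C_{A0} = (k₁/k₂)^[k₂/(k₂−k₁)].
= (0.0511/0.442)^(0.442/(0.442−0.0511)) = (0.1156)^(1.131) = 0.08720.

0.0872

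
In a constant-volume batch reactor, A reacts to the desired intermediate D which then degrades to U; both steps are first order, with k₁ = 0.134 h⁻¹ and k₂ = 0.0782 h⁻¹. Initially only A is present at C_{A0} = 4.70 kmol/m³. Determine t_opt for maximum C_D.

9.65 h

For first-order series the maximum of C_D occurs at t_opt = ln(k₂/k₁)/(k₂−k₁).
= ln(0.0782/0.134)/(0.0782−0.134) = ln(0.5836)/-0.05580 = -0.5386/-0.05580 = 9.65 h.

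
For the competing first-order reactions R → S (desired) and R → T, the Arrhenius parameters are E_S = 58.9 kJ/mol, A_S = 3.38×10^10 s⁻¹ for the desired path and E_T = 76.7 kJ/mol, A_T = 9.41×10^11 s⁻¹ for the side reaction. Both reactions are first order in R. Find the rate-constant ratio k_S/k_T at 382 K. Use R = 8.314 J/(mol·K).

9.76

Since both paths have the same order in R, the concentration cancels and S_{S/T} = k_S/k_T = (A_S/A_T)·exp[(E_T−E_S)/(RT)].
(E_T−E_S)/(RT) = (76.7−58.9)×10³/(8.314×382) = 17800/3176 = 5.605.
k_S/k_T = (3.38×10^10/9.41×10^11)·exp(5.605) = 0.03592 × 271.7 = 9.76.
Since E_S < E_T, lowering the temperature improves selectivity toward S.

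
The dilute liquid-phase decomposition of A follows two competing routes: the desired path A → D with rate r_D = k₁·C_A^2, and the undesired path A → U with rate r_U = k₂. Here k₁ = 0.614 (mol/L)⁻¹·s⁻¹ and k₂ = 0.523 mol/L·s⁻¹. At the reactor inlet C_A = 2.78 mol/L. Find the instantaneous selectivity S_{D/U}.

9.07

S_{D/U} = r_D/r_U = (k₁·C_A^2)/(k₂) = (k₁/k₂)·C_A^2.
= (0.614×2.780^2) / (0.523) = 4.745/0.5230 = 9.07.
Since the desired path is higher order in A, keeping C_A high (PFR or concentrated feed) favours D.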